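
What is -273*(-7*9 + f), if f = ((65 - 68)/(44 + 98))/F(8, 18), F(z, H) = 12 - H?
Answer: 4884243/284 ≈ 17198.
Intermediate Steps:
f = 1/284 (f = ((65 - 68)/(44 + 98))/(12 - 1*18) = (-3/142)/(12 - 18) = -3*1/142/(-6) = -3/142*(-⅙) = 1/284 ≈ 0.0035211)
-273*(-7*9 + f) = -273*(-7*9 + 1/284) = -273*(-63 + 1/284) = -273*(-17891/284) = 4884243/284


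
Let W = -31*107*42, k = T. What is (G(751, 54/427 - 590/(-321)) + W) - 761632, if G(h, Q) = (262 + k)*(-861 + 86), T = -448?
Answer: -756796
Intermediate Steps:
k = -448
W = -139314 (W = -3317*42 = -139314)
G(h, Q) = 144150 (G(h, Q) = (262 - 448)*(-861 + 86) = -186*(-775) = 144150)
(G(751, 54/427 - 590/(-321)) + W) - 761632 = (144150 - 139314) - 761632 = 4836 - 761632 = -756796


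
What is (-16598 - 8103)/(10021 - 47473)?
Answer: 24701/37452 ≈ 0.65954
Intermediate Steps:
(-16598 - 8103)/(10021 - 47473) = -24701/(-37452) = -24701*(-1/37452) = 24701/37452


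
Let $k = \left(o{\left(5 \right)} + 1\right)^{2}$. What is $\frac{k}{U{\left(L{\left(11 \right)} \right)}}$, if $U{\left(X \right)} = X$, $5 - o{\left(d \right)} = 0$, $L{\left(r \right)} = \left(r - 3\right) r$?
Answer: $\frac{9}{22} \approx 0.40909$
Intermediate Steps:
$L{\left(r \right)} = r \left(-3 + r\right)$ ($L{\left(r \right)} = \left(-3 + r\right) r = r \left(-3 + r\right)$)
$o{\left(d \right)} = 5$ ($o{\left(d \right)} = 5 - 0 = 5 + 0 = 5$)
$k = 36$ ($k = \left(5 + 1\right)^{2} = 6^{2} = 36$)
$\frac{k}{U{\left(L{\left(11 \right)} \right)}} = \frac{36}{11 \left(-3 + 11\right)} = \frac{36}{11 \cdot 8} = \frac{36}{88} = 36 \cdot \frac{1}{88} = \frac{9}{22}$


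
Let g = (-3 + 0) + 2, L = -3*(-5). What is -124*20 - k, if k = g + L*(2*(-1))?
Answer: -2449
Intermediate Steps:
L = 15
g = -1 (g = -3 + 2 = -1)
k = -31 (k = -1 + 15*(2*(-1)) = -1 + 15*(-2) = -1 - 30 = -31)
-124*20 - k = -124*20 - 1*(-31) = -2480 + 31 = -2449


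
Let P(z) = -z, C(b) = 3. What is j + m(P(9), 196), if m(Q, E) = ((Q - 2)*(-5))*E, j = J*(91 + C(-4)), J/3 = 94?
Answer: 37288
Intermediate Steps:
J = 282 (J = 3*94 = 282)
j = 26508 (j = 282*(91 + 3) = 282*94 = 26508)
m(Q, E) = E*(10 - 5*Q) (m(Q, E) = ((-2 + Q)*(-5))*E = (10 - 5*Q)*E = E*(10 - 5*Q))
j + m(P(9), 196) = 26508 + 5*196*(2 - (-1)*9) = 26508 + 5*196*(2 - 1*(-9)) = 26508 + 5*196*(2 + 9) = 26508 + 5*196*11 = 26508 + 10780 = 37288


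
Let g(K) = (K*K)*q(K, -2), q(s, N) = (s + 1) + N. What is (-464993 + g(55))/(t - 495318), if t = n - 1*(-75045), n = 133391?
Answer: 301643/286882 ≈ 1.0515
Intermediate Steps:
q(s, N) = 1 + N + s (q(s, N) = (1 + s) + N = 1 + N + s)
g(K) = K²*(-1 + K) (g(K) = (K*K)*(1 - 2 + K) = K²*(-1 + K))
t = 208436 (t = 133391 - 1*(-75045) = 133391 + 75045 = 208436)
(-464993 + g(55))/(t - 495318) = (-464993 + 55²*(-1 + 55))/(208436 - 495318) = (-464993 + 3025*54)/(-286882) = (-464993 + 163350)*(-1/286882) = -301643*(-1/286882) = 301643/286882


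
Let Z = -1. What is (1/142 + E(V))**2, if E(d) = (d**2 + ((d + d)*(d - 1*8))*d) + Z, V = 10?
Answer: 5020997881/20164 ≈ 2.4901e+5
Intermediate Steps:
E(d) = -1 + d**2 + 2*d**2*(-8 + d) (E(d) = (d**2 + ((d + d)*(d - 1*8))*d) - 1 = (d**2 + ((2*d)*(d - 8))*d) - 1 = (d**2 + ((2*d)*(-8 + d))*d) - 1 = (d**2 + (2*d*(-8 + d))*d) - 1 = (d**2 + 2*d**2*(-8 + d)) - 1 = -1 + d**2 + 2*d**2*(-8 + d))
(1/142 + E(V))**2 = (1/142 + (-1 - 15*10**2 + 2*10**3))**2 = (1/142 + (-1 - 15*100 + 2*1000))**2 = (1/142 + (-1 - 1500 + 2000))**2 = (1/142 + 499)**2 = (70859/142)**2 = 5020997881/20164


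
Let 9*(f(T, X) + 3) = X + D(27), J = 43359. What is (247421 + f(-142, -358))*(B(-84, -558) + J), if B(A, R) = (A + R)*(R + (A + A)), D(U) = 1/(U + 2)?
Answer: 10964356363789/87 ≈ 1.2603e+11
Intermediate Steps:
D(U) = 1/(2 + U)
B(A, R) = (A + R)*(R + 2*A)
f(T, X) = -782/261 + X/9 (f(T, X) = -3 + (X + 1/(2 + 27))/9 = -3 + (X + 1/29)/9 = -3 + (1/29 + X)/9 = -3 + (1/261 + X/9) = -782/261 + X/9)
(247421 + f(-142, -358))*(B(-84, -558) + J) = (247421 + (-782/261 + (1/9)*(-358)))*(((-558)**2 + 2*(-84)**2 + 3*(-84)*(-558)) + 43359) = (247421 + (-782/261 - 358/9))*((311364 + 2*7056 + 140616) + 43359) = (247421 - 11164/261)*((311364 + 14112 + 140616) + 43359) = 64565717*(466092 + 43359)/261 = (64565717/261)*509451 = 10964356363789/87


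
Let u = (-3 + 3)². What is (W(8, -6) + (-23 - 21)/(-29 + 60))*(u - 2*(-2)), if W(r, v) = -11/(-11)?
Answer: -52/31 ≈ -1.6774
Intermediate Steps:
W(r, v) = 1 (W(r, v) = -11*(-1/11) = 1)
u = 0 (u = 0² = 0)
(W(8, -6) + (-23 - 21)/(-29 + 60))*(u - 2*(-2)) = (1 + (-23 - 21)/(-29 + 60))*(0 - 2*(-2)) = (1 - 44/31)*(0 + 4) = (1 - 44*1/31)*4 = (1 - 44/31)*4 = -13/31*4 = -52/31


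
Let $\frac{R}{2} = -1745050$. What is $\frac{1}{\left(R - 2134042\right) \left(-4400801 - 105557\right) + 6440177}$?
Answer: $\frac{1}{25344403735013} \approx 3.9456 \cdot 10^{-14}$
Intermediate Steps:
$R = -3490100$ ($R = 2 \left(-1745050\right) = -3490100$)
$\frac{1}{\left(R - 2134042\right) \left(-4400801 - 105557\right) + 6440177} = \frac{1}{\left(-3490100 - 2134042\right) \left(-4400801 - 105557\right) + 6440177} = \frac{1}{\left(-5624142\right) \left(-4506358\right) + 6440177} = \frac{1}{25344397294836 + 6440177} = \frac{1}{25344403735013}$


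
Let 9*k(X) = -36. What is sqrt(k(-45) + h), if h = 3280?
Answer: 6*sqrt(91) ≈ 57.236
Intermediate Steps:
k(X) = -4 (k(X) = (1/9)*(-36) = -4)
sqrt(k(-45) + h) = sqrt(-4 + 3280) = sqrt(3276) = 6*sqrt(91)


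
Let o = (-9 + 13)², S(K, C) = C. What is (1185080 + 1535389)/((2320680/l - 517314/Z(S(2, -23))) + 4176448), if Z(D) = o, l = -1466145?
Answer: 2127254411736/3240465306065 ≈ 0.65647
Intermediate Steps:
o = 16 (o = 4² = 16)
Z(D) = 16
(1185080 + 1535389)/((2320680/l - 517314/Z(S(2, -23))) + 4176448) = (1185080 + 1535389)/((2320680/(-1466145) - 517314/16) + 4176448) = 2720469/((2320680*(-1/1466145) - 517314*1/16) + 4176448) = 2720469/((-154712/97743 - 258657/8) + 4176448) = 2720469/(-25283148847/781944 + 4176448) = 2720469/(3240465306065/781944) = 2720469*(781944/3240465306065) = 2127254411736/3240465306065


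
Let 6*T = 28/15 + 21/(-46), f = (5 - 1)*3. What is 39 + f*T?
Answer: 14428/345 ≈ 41.820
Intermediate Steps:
f = 12 (f = 4*3 = 12)
T = 973/4140 (T = (28/15 + 21/(-46))/6 = (28*(1/15) + 21*(-1/46))/6 = (28/15 - 21/46)/6 = (⅙)*(973/690) = 973/4140 ≈ 0.23502)
39 + f*T = 39 + 12*(973/4140) = 39 + 973/345 = 14428/345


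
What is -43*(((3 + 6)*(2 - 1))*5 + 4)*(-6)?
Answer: 12642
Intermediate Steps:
-43*(((3 + 6)*(2 - 1))*5 + 4)*(-6) = -43*((9*1)*5 + 4)*(-6) = -43*(9*5 + 4)*(-6) = -43*(45 + 4)*(-6) = -2107*(-6) = -43*(-294) = 12642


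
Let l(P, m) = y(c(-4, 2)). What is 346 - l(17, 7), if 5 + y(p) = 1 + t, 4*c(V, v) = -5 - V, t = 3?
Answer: 347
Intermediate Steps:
c(V, v) = -5/4 - V/4 (c(V, v) = (-5 - V)/4 = -5/4 - V/4)
y(p) = -1 (y(p) = -5 + (1 + 3) = -5 + 4 = -1)
l(P, m) = -1
346 - l(17, 7) = 346 - 1*(-1) = 346 + 1 = 347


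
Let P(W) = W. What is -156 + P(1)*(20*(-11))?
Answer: -376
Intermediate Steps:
-156 + P(1)*(20*(-11)) = -156 + 1*(20*(-11)) = -156 + 1*(-220) = -156 - 220 = -376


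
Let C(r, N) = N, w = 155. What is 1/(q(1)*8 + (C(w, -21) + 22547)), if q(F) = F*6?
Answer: 1/22574 ≈ 4.4299e-5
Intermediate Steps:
q(F) = 6*F
1/(q(1)*8 + (C(w, -21) + 22547)) = 1/((6*1)*8 + (-21 + 22547)) = 1/(6*8 + 22526) = 1/(48 + 22526) = 1/22574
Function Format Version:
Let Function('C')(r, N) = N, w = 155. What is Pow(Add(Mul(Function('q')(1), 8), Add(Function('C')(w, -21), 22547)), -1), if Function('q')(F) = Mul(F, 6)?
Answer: Rational(1, 22574) ≈ 4.4299e-5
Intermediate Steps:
Function('q')(F) = Mul(6, F)
Pow(Add(Mul(Function('q')(1), 8), Add(Function('C')(w, -21), 22547)), -1) = Pow(Add(Mul(Mul(6, 1), 8), Add(-21, 22547)), -1) = Pow(Add(Mul(6, 8), 22526), -1) = Pow(Add(48, 22526), -1) = Pow(22574, -1) = Rational(1, 22574)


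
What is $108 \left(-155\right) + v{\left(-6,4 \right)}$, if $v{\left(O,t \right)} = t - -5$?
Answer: $-16731$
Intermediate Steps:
$v{\left(O,t \right)} = 5 + t$ ($v{\left(O,t \right)} = t + 5 = 5 + t$)
$108 \left(-155\right) + v{\left(-6,4 \right)} = 108 \left(-155\right) + \left(5 + 4\right) = -16740 + 9 = -16731$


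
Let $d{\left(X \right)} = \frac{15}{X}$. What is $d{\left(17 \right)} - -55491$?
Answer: $\frac{943362}{17} \approx 55492.0$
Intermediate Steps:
$d{\left(17 \right)} - -55491 = \frac{15}{17} - -55491 = 15 \cdot \frac{1}{17} + 55491 = \frac{15}{17} + 55491 = \frac{943362}{17}$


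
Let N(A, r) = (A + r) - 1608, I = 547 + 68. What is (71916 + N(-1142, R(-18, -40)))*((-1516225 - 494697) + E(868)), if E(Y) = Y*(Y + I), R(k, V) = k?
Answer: -50040886344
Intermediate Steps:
I = 615
N(A, r) = -1608 + A + r
E(Y) = Y*(615 + Y) (E(Y) = Y*(Y + 615) = Y*(615 + Y))
(71916 + N(-1142, R(-18, -40)))*((-1516225 - 494697) + E(868)) = (71916 + (-1608 - 1142 - 18))*((-1516225 - 494697) + 868*(615 + 868)) = (71916 - 2768)*(-2010922 + 868*1483) = 69148*(-2010922 + 1287244) = 69148*(-723678) = -50040886344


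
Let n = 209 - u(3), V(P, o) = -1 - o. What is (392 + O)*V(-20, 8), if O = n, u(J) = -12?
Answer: -5517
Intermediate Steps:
n = 221 (n = 209 - 1*(-12) = 209 + 12 = 221)
O = 221
(392 + O)*V(-20, 8) = (392 + 221)*(-1 - 1*8) = 613*(-1 - 8) = 613*(-9) = -5517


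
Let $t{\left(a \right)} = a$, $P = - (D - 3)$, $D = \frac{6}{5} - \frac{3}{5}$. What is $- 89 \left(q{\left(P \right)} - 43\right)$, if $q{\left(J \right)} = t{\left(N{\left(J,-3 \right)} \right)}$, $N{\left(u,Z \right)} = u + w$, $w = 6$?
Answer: $\frac{15397}{5} \approx 3079.4$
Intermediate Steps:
$D = \frac{3}{5}$ ($D = 6 \cdot \frac{1}{5} - \frac{3}{5} = \frac{6}{5} - \frac{3}{5} = \frac{3}{5} \approx 0.6$)
$P = \frac{12}{5}$ ($P = - (\frac{3}{5} - 3) = \left(-1\right) \left(- \frac{12}{5}\right) = \frac{12}{5} \approx 2.4$)
$N{\left(u,Z \right)} = 6 + u$ ($N{\left(u,Z \right)} = u + 6 = 6 + u$)
$q{\left(J \right)} = 6 + J$
$- 89 \left(q{\left(P \right)} - 43\right) = - 89 \left(\left(6 + \frac{12}{5}\right) - 43\right) = - 89 \left(\frac{42}{5} - 43\right) = \left(-89\right) \left(- \frac{173}{5}\right) = \frac{15397}{5}$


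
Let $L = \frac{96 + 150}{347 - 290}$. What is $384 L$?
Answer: $\frac{31488}{19} \approx 1657.3$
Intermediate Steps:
$L = \frac{82}{19}$ ($L = \frac{246}{57} = 246 \cdot \frac{1}{57} = \frac{82}{19} \approx 4.3158$)
$384 L = 384 \cdot \frac{82}{19} = \frac{31488}{19}$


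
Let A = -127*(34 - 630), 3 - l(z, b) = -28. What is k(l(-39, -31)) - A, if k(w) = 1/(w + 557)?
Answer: -44506895/588 ≈ -75692.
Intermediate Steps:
l(z, b) = 31 (l(z, b) = 3 - 1*(-28) = 3 + 28 = 31)
A = 75692 (A = -127*(-596) = 75692)
k(w) = 1/(557 + w)
k(l(-39, -31)) - A = 1/(557 + 31) - 1*75692 = 1/588 - 75692 = -44506895/588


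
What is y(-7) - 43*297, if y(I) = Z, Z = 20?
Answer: -12751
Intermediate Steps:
y(I) = 20
y(-7) - 43*297 = 20 - 43*297 = 20 - 12771 = -12751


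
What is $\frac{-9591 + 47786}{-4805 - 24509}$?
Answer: $- \frac{38195}{29314} \approx -1.303$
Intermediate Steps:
$\frac{-9591 + 47786}{-4805 - 24509} = \frac{38195}{-4805 + \left(-24627 + 118\right)} = \frac{38195}{-4805 - 24509} = \frac{38195}{-29314} = 38195 \left(- \frac{1}{29314}\right) = - \frac{38195}{29314}$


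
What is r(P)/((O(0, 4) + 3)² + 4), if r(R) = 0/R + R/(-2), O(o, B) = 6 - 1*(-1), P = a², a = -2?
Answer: -1/52 ≈ -0.019231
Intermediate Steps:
P = 4 (P = (-2)² = 4)
O(o, B) = 7 (O(o, B) = 6 + 1 = 7)
r(R) = -R/2 (r(R) = 0 + R*(-½) = 0 - R/2 = -R/2)
r(P)/((O(0, 4) + 3)² + 4) = (-½*4)/((7 + 3)² + 4) = -2/(10² + 4) = -2/(100 + 4) = -2/104 = -2*1/104 = -1/52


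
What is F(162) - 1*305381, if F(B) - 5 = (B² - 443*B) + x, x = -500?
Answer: -351398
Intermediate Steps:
F(B) = -495 + B² - 443*B (F(B) = 5 + ((B² - 443*B) - 500) = 5 + (-500 + B² - 443*B) = -495 + B² - 443*B)
F(162) - 1*305381 = (-495 + 162² - 443*162) - 1*305381 = (-495 + 26244 - 71766) - 305381 = -46017 - 305381 = -351398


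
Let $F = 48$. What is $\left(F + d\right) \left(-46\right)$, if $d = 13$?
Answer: $-2806$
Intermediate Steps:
$\left(F + d\right) \left(-46\right) = \left(48 + 13\right) \left(-46\right) = 61 \left(-46\right) = -2806$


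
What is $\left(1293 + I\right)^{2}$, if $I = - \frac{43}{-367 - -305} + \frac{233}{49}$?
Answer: $\frac{15560555527969}{9229444} \approx 1.686 \cdot 10^{6}$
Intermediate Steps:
$I = \frac{16553}{3038}$ ($I = - \frac{43}{-367 + 305} + 233 \cdot \frac{1}{49} = - \frac{43}{-62} + \frac{233}{49} = \left(-43\right) \left(- \frac{1}{62}\right) + \frac{233}{49} = \frac{43}{62} + \frac{233}{49} = \frac{16553}{3038} \approx 5.4487$)
$\left(1293 + I\right)^{2} = \left(1293 + \frac{16553}{3038}\right)^{2} = \left(\frac{3944687}{3038}\right)^{2} = \frac{15560555527969}{9229444}$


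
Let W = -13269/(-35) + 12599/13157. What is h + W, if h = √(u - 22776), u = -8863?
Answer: 175021198/460495 + I*√31639 ≈ 380.07 + 177.87*I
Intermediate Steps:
h = I*√31639 (h = √(-8863 - 22776) = √(-31639) = I*√31639 ≈ 177.87*I)
W = 175021198/460495 (W = -13269*(-1/35) + 12599*(1/13157) = 13269/35 + 12599/13157 = 175021198/460495 ≈ 380.07)
h + W = I*√31639 + 175021198/460495 = 175021198/460495 + I*√31639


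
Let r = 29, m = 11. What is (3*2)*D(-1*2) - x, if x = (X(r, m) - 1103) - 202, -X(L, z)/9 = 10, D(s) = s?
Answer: 1383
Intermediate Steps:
X(L, z) = -90 (X(L, z) = -9*10 = -90)
x = -1395 (x = (-90 - 1103) - 202 = -1193 - 202 = -1395)
(3*2)*D(-1*2) - x = (3*2)*(-1*2) - 1*(-1395) = 6*(-2) + 1395 = -12 + 1395 = 1383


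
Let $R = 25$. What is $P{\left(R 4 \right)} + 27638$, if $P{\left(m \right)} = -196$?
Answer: $27442$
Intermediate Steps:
$P{\left(R 4 \right)} + 27638 = -196 + 27638 = 27442$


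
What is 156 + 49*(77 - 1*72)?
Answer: 401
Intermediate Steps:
156 + 49*(77 - 1*72) = 156 + 49*(77 - 72) = 156 + 49*5 = 156 + 245 = 401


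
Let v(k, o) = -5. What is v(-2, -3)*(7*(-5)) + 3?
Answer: 178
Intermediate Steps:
v(-2, -3)*(7*(-5)) + 3 = -35*(-5) + 3 = -5*(-35) + 3 = 175 + 3 = 178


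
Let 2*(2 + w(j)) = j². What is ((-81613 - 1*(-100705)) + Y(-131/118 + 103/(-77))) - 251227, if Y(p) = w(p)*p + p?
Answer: -348255480316777769/1500196656112 ≈ -2.3214e+5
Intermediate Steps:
w(j) = -2 + j²/2
Y(p) = p + p*(-2 + p²/2) (Y(p) = (-2 + p²/2)*p + p = p*(-2 + p²/2) + p = p + p*(-2 + p²/2))
((-81613 - 1*(-100705)) + Y(-131/118 + 103/(-77))) - 251227 = ((-81613 - 1*(-100705)) + ((-131/118 + 103/(-77))³/2 - (-131/118 + 103/(-77)))) - 251227 = ((-81613 + 100705) + ((-131*1/118 + 103*(-1/77))³/2 - (-131*1/118 + 103*(-1/77)))) - 251227 = (19092 + ((-131/118 - 103/77)³/2 - (-131/118 - 103/77))) - 251227 = (19092 + ((-22241/9086)³/2 - 1*(-22241/9086))) - 251227 = (19092 + ((½)*(-11001779343521/750098328056) + 22241/9086)) - 251227 = (19092 + (-11001779343521/1500196656112 + 22241/9086)) - 251227 = (19092 - 7329550218649/1500196656112) - 251227 = 28634425008271655/1500196656112 - 251227 = -348255480316777769/1500196656112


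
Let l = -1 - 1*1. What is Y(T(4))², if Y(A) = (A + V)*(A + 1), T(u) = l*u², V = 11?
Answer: 423801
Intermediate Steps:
l = -2 (l = -1 - 1 = -2)
T(u) = -2*u²
Y(A) = (1 + A)*(11 + A) (Y(A) = (A + 11)*(A + 1) = (11 + A)*(1 + A) = (1 + A)*(11 + A))
Y(T(4))² = (11 + (-2*4²)² + 12*(-2*4²))² = (11 + (-2*16)² + 12*(-2*16))² = (11 + (-32)² + 12*(-32))² = (11 + 1024 - 384)² = 651² = 423801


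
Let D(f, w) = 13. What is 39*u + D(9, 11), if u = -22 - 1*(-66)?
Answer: 1729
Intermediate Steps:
u = 44 (u = -22 + 66 = 44)
39*u + D(9, 11) = 39*44 + 13 = 1716 + 13 = 1729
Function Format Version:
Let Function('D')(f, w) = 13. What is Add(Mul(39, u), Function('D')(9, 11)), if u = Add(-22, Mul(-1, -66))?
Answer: 1729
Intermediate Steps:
u = 44 (u = Add(-22, 66) = 44)
Add(Mul(39, u), Function('D')(9, 11)) = Add(Mul(39, 44), 13) = Add(1716, 13) = 1729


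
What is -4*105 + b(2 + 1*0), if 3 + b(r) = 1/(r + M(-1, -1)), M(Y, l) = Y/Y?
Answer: -1268/3 ≈ -422.67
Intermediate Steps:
M(Y, l) = 1
b(r) = -3 + 1/(1 + r) (b(r) = -3 + 1/(r + 1) = -3 + 1/(1 + r))
-4*105 + b(2 + 1*0) = -4*105 + (-2 - 3*(2 + 1*0))/(1 + (2 + 1*0)) = -420 + (-2 - 3*(2 + 0))/(1 + (2 + 0)) = -420 + (-2 - 3*2)/(1 + 2) = -420 + (-2 - 6)/3 = -420 + (1/3)*(-8) = -420 - 8/3 = -1268/3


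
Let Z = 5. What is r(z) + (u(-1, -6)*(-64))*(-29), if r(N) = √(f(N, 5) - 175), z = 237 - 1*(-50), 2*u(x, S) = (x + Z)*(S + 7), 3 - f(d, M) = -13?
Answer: 3712 + I*√159 ≈ 3712.0 + 12.61*I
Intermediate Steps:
f(d, M) = 16 (f(d, M) = 3 - 1*(-13) = 3 + 13 = 16)
u(x, S) = (5 + x)*(7 + S)/2 (u(x, S) = ((x + 5)*(S + 7))/2 = ((5 + x)*(7 + S))/2 = (5 + x)*(7 + S)/2)
z = 287 (z = 237 + 50 = 287)
r(N) = I*√159 (r(N) = √(16 - 175) = √(-159) = I*√159)
r(z) + (u(-1, -6)*(-64))*(-29) = I*√159 + ((35/2 + (5/2)*(-6) + (7/2)*(-1) + (½)*(-6)*(-1))*(-64))*(-29) = I*√159 + ((35/2 - 15 - 7/2 + 3)*(-64))*(-29) = I*√159 + (2*(-64))*(-29) = I*√159 - 128*(-29) = I*√159 + 3712 = 3712 + I*√159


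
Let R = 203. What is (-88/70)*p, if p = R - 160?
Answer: -1892/35 ≈ -54.057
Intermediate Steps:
p = 43 (p = 203 - 160 = 43)
(-88/70)*p = -88/70*43 = -88*1/70*43 = -44/35*43 = -1892/35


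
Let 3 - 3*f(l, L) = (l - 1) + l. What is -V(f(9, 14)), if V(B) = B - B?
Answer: 0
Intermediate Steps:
f(l, L) = 4/3 - 2*l/3 (f(l, L) = 1 - ((l - 1) + l)/3 = 1 - ((-1 + l) + l)/3 = 1 - (-1 + 2*l)/3 = 1 + (1/3 - 2*l/3) = 4/3 - 2*l/3)
V(B) = 0
-V(f(9, 14)) = -1*0 = 0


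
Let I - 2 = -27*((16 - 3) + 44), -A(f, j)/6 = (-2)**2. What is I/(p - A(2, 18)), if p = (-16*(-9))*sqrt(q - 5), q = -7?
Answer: -1537/10392 + 1537*I*sqrt(3)/866 ≈ -0.1479 + 3.0741*I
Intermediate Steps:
A(f, j) = -24 (A(f, j) = -6*(-2)**2 = -6*4 = -24)
I = -1537 (I = 2 - 27*((16 - 3) + 44) = 2 - 27*(13 + 44) = 2 - 27*57 = 2 - 1539 = -1537)
p = 288*I*sqrt(3) (p = (-16*(-9))*sqrt(-7 - 5) = 144*sqrt(-12) = 144*(2*I*sqrt(3)) = 288*I*sqrt(3) ≈ 498.83*I)
I/(p - A(2, 18)) = -1537/(288*I*sqrt(3) - 1*(-24)) = -1537/(288*I*sqrt(3) + 24) = -1537/(24 + 288*I*sqrt(3))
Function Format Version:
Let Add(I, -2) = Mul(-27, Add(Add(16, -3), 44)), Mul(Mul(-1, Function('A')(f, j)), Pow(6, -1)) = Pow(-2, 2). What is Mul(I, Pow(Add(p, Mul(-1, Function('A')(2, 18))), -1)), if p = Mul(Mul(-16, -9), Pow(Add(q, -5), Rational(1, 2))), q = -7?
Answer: Add(Rational(-1537, 10392), Mul(Rational(1537, 866), I, Pow(3, Rational(1, 2)))) ≈ Add(-0.14790, Mul(3.0741, I))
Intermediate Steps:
Function('A')(f, j) = -24 (Function('A')(f, j) = Mul(-6, Pow(-2, 2)) = Mul(-6, 4) = -24)
I = -1537 (I = Add(2, Mul(-27, Add(Add(16, -3), 44))) = Add(2, Mul(-27, Add(13, 44))) = Add(2, Mul(-27, 57)) = Add(2, -1539) = -1537)
p = Mul(288, I, Pow(3, Rational(1, 2))) (p = Mul(Mul(-16, -9), Pow(Add(-7, -5), Rational(1, 2))) = Mul(144, Pow(-12, Rational(1, 2))) = Mul(144, Mul(2, I, Pow(3, Rational(1, 2)))) = Mul(288, I, Pow(3, Rational(1, 2))) ≈ Mul(498.83, I))
Mul(I, Pow(Add(p, Mul(-1, Function('A')(2, 18))), -1)) = Mul(-1537, Pow(Add(Mul(288, I, Pow(3, Rational(1, 2))), Mul(-1, -24)), -1)) = Mul(-1537, Pow(Add(Mul(288, I, Pow(3, Rational(1, 2))), 24), -1)) = Mul(-1537, Pow(Add(24, Mul(288, I, Pow(3, Rational(1, 2)))), -1))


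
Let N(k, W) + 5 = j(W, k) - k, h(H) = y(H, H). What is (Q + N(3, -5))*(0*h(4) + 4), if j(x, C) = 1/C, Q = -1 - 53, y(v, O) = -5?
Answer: -740/3 ≈ -246.67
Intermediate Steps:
Q = -54
h(H) = -5
N(k, W) = -5 + 1/k - k (N(k, W) = -5 + (1/k - k) = -5 + 1/k - k)
(Q + N(3, -5))*(0*h(4) + 4) = (-54 + (-5 + 1/3 - 1*3))*(0*(-5) + 4) = (-54 + (-5 + 1/3 - 3))*(0 + 4) = (-54 - 23/3)*4 = -185/3*4 = -740/3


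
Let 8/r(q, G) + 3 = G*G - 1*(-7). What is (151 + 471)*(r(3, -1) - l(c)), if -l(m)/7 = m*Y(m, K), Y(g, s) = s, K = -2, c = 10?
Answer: -430424/5 ≈ -86085.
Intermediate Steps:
r(q, G) = 8/(4 + G²) (r(q, G) = 8/(-3 + (G*G - 1*(-7))) = 8/(-3 + (G² + 7)) = 8/(-3 + (7 + G²)) = 8/(4 + G²))
l(m) = 14*m (l(m) = -7*m*(-2) = -(-14)*m = 14*m)
(151 + 471)*(r(3, -1) - l(c)) = (151 + 471)*(8/(4 + (-1)²) - 14*10) = 622*(8/(4 + 1) - 1*140) = 622*(8/5 - 140) = 622*(-692/5) = -430424/5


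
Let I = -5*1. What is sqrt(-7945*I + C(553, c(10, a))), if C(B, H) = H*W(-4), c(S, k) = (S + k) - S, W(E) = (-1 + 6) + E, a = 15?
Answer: 2*sqrt(9935) ≈ 199.35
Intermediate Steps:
I = -5
W(E) = 5 + E
c(S, k) = k
C(B, H) = H (C(B, H) = H*(5 - 4) = H*1 = H)
sqrt(-7945*I + C(553, c(10, a))) = sqrt(-7945*(-5) + 15) = sqrt(39725 + 15) = sqrt(39740) = 2*sqrt(9935)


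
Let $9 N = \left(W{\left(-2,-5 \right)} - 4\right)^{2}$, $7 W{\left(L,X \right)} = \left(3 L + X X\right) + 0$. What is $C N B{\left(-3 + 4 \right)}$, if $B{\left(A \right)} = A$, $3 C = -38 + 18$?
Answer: $- \frac{60}{49} \approx -1.2245$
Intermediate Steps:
$W{\left(L,X \right)} = \frac{X^{2}}{7} + \frac{3 L}{7}$ ($W{\left(L,X \right)} = \frac{\left(3 L + X X\right) + 0}{7} = \frac{\left(3 L + X^{2}\right) + 0}{7} = \frac{\left(X^{2} + 3 L\right) + 0}{7} = \frac{X^{2} + 3 L}{7} = \frac{X^{2}}{7} + \frac{3 L}{7}$)
$C = - \frac{20}{3}$ ($C = \frac{-38 + 18}{3} = \frac{1}{3} \left(-20\right) = - \frac{20}{3} \approx -6.6667$)
$N = \frac{9}{49}$ ($N = \frac{\left(\left(\frac{\left(-5\right)^{2}}{7} + \frac{3}{7} \left(-2\right)\right) - 4\right)^{2}}{9} = \frac{\left(\left(\frac{1}{7} \cdot 25 - \frac{6}{7}\right) - 4\right)^{2}}{9} = \frac{\left(\left(\frac{25}{7} - \frac{6}{7}\right) - 4\right)^{2}}{9} = \frac{\left(\frac{19}{7} - 4\right)^{2}}{9} = \frac{\left(- \frac{9}{7}\right)^{2}}{9} = \frac{1}{9} \cdot \frac{81}{49} = \frac{9}{49} \approx 0.18367$)
$C N B{\left(-3 + 4 \right)} = \left(- \frac{20}{3}\right) \frac{9}{49} \left(-3 + 4\right) = \left(- \frac{60}{49}\right) 1 = - \frac{60}{49}$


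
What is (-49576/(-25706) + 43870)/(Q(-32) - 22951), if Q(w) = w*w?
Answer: -187961966/93942577 ≈ -2.0008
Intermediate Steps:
Q(w) = w**2
(-49576/(-25706) + 43870)/(Q(-32) - 22951) = (-49576/(-25706) + 43870)/((-32)**2 - 22951) = (-49576*(-1/25706) + 43870)/(1024 - 22951) = (24788/12853 + 43870)/(-21927) = (563885898/12853)*(-1/21927) = -187961966/93942577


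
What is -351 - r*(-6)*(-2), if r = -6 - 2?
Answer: -255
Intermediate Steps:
r = -8
-351 - r*(-6)*(-2) = -351 - (-8*(-6))*(-2) = -351 - 48*(-2) = -351 - 1*(-96) = -351 + 96 = -255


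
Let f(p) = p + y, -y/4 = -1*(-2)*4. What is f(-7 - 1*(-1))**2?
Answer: 1444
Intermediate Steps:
y = -32 (y = -4*(-1*(-2))*4 = -8*4 = -4*8 = -32)
f(p) = -32 + p (f(p) = p - 32 = -32 + p)
f(-7 - 1*(-1))**2 = (-32 + (-7 - 1*(-1)))**2 = (-32 + (-7 + 1))**2 = (-32 - 6)**2 = (-38)**2 = 1444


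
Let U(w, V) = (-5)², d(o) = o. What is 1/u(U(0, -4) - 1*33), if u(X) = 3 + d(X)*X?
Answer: 1/67 ≈ 0.014925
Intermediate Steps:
U(w, V) = 25
u(X) = 3 + X² (u(X) = 3 + X*X = 3 + X²)
1/u(U(0, -4) - 1*33) = 1/(3 + (25 - 1*33)²) = 1/(3 + (25 - 33)²) = 1/(3 + (-8)²) = 1/(3 + 64) = 1/67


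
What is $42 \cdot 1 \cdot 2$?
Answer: $84$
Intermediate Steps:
$42 \cdot 1 \cdot 2 = 42 \cdot 2 = 84$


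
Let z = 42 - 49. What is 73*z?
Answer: -511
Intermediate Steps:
z = -7
73*z = 73*(-7) = -511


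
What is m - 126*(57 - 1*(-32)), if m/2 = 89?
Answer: -11036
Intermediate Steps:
m = 178 (m = 2*89 = 178)
m - 126*(57 - 1*(-32)) = 178 - 126*(57 - 1*(-32)) = 178 - 126*(57 + 32) = 178 - 126*89 = 178 - 11214 = -11036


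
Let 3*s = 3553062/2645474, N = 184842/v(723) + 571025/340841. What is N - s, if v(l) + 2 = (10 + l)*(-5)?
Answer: -4279216812414582/87012699350681 ≈ -49.179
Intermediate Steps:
v(l) = -52 - 5*l (v(l) = -2 + (10 + l)*(-5) = -2 + (-50 - 5*l) = -52 - 5*l)
N = -3205672813/65782313 (N = 184842/(-52 - 5*723) + 571025/340841 = 184842/(-52 - 3615) + 571025*(1/340841) = 184842/(-3667) + 571025/340841 = 184842*(-1/3667) + 571025/340841 = -184842/3667 + 571025/340841 = -3205672813/65782313 ≈ -48.732)
s = 592177/1322737 (s = (3553062/2645474)/3 = (3553062*(1/2645474))/3 = (⅓)*(1776531/1322737) = 592177/1322737 ≈ 0.44769)
N - s = -3205672813/65782313 - 1*592177/1322737 = -3205672813/65782313 - 592177/1322737 = -4279216812414582/87012699350681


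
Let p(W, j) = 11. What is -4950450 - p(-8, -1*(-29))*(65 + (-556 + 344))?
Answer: -4948833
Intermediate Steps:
-4950450 - p(-8, -1*(-29))*(65 + (-556 + 344)) = -4950450 - 11*(65 + (-556 + 344)) = -4950450 - 11*(65 - 212) = -4950450 - 11*(-147) = -4950450 - 1*(-1617) = -4950450 + 1617 = -4948833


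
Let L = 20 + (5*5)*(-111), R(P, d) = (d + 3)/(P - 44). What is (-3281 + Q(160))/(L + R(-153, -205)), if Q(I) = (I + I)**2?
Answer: -19526443/542533 ≈ -35.991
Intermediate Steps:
R(P, d) = (3 + d)/(-44 + P)
L = -2755 (L = 20 + 25*(-111) = 20 - 2775 = -2755)
Q(I) = 4*I**2 (Q(I) = (2*I)**2 = 4*I**2)
(-3281 + Q(160))/(L + R(-153, -205)) = (-3281 + 4*160**2)/(-2755 + (3 - 205)/(-44 - 153)) = (-3281 + 4*25600)/(-2755 - 202/(-197)) = (-3281 + 102400)/(-2755 - 1/197*(-202)) = 99119/(-2755 + 202/197) = 99119/(-542533/197) = 99119*(-197/542533) = -19526443/542533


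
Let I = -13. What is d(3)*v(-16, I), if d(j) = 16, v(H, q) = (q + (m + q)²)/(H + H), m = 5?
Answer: -51/2 ≈ -25.500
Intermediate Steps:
v(H, q) = (q + (5 + q)²)/(2*H) (v(H, q) = (q + (5 + q)²)/(H + H) = (q + (5 + q)²)/((2*H)) = (q + (5 + q)²)*(1/(2*H)) = (q + (5 + q)²)/(2*H))
d(3)*v(-16, I) = 16*((½)*(-13 + (5 - 13)²)/(-16)) = 16*((½)*(-1/16)*(-13 + (-8)²)) = 16*((½)*(-1/16)*(-13 + 64)) = 16*((½)*(-1/16)*51) = 16*(-51/32) = -51/2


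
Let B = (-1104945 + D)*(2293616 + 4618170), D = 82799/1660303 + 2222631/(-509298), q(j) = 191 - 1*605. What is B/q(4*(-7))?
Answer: 1076318271511880546629151/58345640813286 ≈ 1.8447e+10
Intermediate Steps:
q(j) = -414 (q(j) = 191 - 605 = -414)
D = -1216023850697/281862999098 (D = 82799*(1/1660303) + 2222631*(-1/509298) = 82799/1660303 - 740877/169766 = -1216023850697/281862999098 ≈ -4.3142)
B = -1076318271511880546629151/140931499549 (B = (-1104945 - 1216023850697/281862999098)*(2293616 + 4618170) = -311444327562190307/281862999098*6911786 = -1076318271511880546629151/140931499549 ≈ -7.6372e+12)
B/q(4*(-7)) = -1076318271511880546629151/140931499549/(-414) = -1076318271511880546629151/140931499549*(-1/414) = 1076318271511880546629151/58345640813286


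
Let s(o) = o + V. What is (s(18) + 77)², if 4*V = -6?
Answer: 34969/4 ≈ 8742.3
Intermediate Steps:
V = -3/2 (V = (¼)*(-6) = -3/2 ≈ -1.5000)
s(o) = -3/2 + o (s(o) = o - 3/2 = -3/2 + o)
(s(18) + 77)² = ((-3/2 + 18) + 77)² = (33/2 + 77)² = (187/2)² = 34969/4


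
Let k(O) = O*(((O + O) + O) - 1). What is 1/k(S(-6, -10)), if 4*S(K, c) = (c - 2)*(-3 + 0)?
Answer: 1/234 ≈ 0.0042735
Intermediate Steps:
S(K, c) = 3/2 - 3*c/4 (S(K, c) = ((c - 2)*(-3 + 0))/4 = ((-2 + c)*(-3))/4 = (6 - 3*c)/4 = 3/2 - 3*c/4)
k(O) = O*(-1 + 3*O) (k(O) = O*((2*O + O) - 1) = O*(3*O - 1) = O*(-1 + 3*O))
1/k(S(-6, -10)) = 1/((3/2 - ¾*(-10))*(-1 + 3*(3/2 - ¾*(-10)))) = 1/((3/2 + 15/2)*(-1 + 3*(3/2 + 15/2))) = 1/(9*(-1 + 3*9)) = 1/(9*(-1 + 27)) = 1/(9*26) = 1/234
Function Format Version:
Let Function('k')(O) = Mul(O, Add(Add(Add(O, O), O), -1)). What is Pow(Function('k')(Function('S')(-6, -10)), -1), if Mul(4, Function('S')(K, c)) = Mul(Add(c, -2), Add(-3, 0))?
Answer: Rational(1, 234) ≈ 0.0042735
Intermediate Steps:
Function('S')(K, c) = Add(Rational(3, 2), Mul(Rational(-3, 4), c)) (Function('S')(K, c) = Mul(Rational(1, 4), Mul(Add(c, -2), Add(-3, 0))) = Mul(Rational(1, 4), Mul(Add(-2, c), -3)) = Mul(Rational(1, 4), Add(6, Mul(-3, c))) = Add(Rational(3, 2), Mul(Rational(-3, 4), c)))
Function('k')(O) = Mul(O, Add(-1, Mul(3, O))) (Function('k')(O) = Mul(O, Add(Add(Mul(2, O), O), -1)) = Mul(O, Add(Mul(3, O), -1)) = Mul(O, Add(-1, Mul(3, O))))
Pow(Function('k')(Function('S')(-6, -10)), -1) = Pow(Mul(Add(Rational(3, 2), Mul(Rational(-3, 4), -10)), Add(-1, Mul(3, Add(Rational(3, 2), Mul(Rational(-3, 4), -10))))), -1) = Pow(Mul(Add(Rational(3, 2), Rational(15, 2)), Add(-1, Mul(3, Add(Rational(3, 2), Rational(15, 2))))), -1) = Pow(Mul(9, Add(-1, Mul(3, 9))), -1) = Pow(Mul(9, Add(-1, 27)), -1) = Pow(Mul(9, 26), -1) = Pow(234, -1) = Rational(1, 234)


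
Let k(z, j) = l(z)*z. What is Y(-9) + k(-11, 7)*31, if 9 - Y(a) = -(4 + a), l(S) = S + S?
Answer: 7506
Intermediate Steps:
l(S) = 2*S
k(z, j) = 2*z² (k(z, j) = (2*z)*z = 2*z²)
Y(a) = 13 + a (Y(a) = 9 - (-1)*(4 + a) = 9 - (-4 - a) = 9 + (4 + a) = 13 + a)
Y(-9) + k(-11, 7)*31 = (13 - 9) + (2*(-11)²)*31 = 4 + (2*121)*31 = 4 + 242*31 = 4 + 7502 = 7506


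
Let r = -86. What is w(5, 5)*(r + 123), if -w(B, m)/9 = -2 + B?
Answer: -999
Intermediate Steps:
w(B, m) = 18 - 9*B (w(B, m) = -9*(-2 + B) = 18 - 9*B)
w(5, 5)*(r + 123) = (18 - 9*5)*(-86 + 123) = (18 - 45)*37 = -27*37 = -999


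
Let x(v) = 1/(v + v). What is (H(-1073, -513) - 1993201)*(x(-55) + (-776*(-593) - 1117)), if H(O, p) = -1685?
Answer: -50366491727787/55 ≈ -9.1575e+11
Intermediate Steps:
x(v) = 1/(2*v)
(H(-1073, -513) - 1993201)*(x(-55) + (-776*(-593) - 1117)) = (-1685 - 1993201)*((½)/(-55) + (-776*(-593) - 1117)) = -1994886*((½)*(-1/55) + (460168 - 1117)) = -1994886*(-1/110 + 459051) = -1994886*50495609/110 = -50366491727787/55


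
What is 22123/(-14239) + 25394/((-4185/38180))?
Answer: -2761082844527/11918043 ≈ -2.3167e+5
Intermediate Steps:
22123/(-14239) + 25394/((-4185/38180)) = 22123*(-1/14239) + 25394/((-4185*1/38180)) = -22123/14239 + 25394/(-837/7636) = -22123/14239 + 25394*(-7636/837) = -22123/14239 - 193908584/837 = -2761082844527/11918043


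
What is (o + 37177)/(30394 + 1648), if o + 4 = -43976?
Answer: -6803/32042 ≈ -0.21232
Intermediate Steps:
o = -43980 (o = -4 - 43976 = -43980)
(o + 37177)/(30394 + 1648) = (-43980 + 37177)/(30394 + 1648) = -6803/32042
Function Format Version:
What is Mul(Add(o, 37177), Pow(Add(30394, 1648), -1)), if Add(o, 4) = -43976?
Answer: Rational(-6803, 32042) ≈ -0.21232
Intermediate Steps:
o = -43980 (o = Add(-4, -43976) = -43980)
Mul(Add(o, 37177), Pow(Add(30394, 1648), -1)) = Mul(Add(-43980, 37177), Pow(Add(30394, 1648), -1)) = Mul(-6803, Pow(32042, -1)) = Mul(-6803, Rational(1, 32042)) = Rational(-6803, 32042)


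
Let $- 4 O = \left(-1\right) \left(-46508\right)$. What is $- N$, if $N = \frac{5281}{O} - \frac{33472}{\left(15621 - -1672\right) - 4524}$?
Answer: $\frac{456612033}{148465163} \approx 3.0756$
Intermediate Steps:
$O = -11627$ ($O = - \frac{\left(-1\right) \left(-46508\right)}{4} = \left(- \frac{1}{4}\right) 46508 = -11627$)
$N = - \frac{456612033}{148465163}$ ($N = \frac{5281}{-11627} - \frac{33472}{\left(15621 - -1672\right) - 4524} = 5281 \left(- \frac{1}{11627}\right) - \frac{33472}{\left(15621 + \left(-38 + 1710\right)\right) - 4524} = - \frac{5281}{11627} - \frac{33472}{\left(15621 + 1672\right) - 4524} = - \frac{5281}{11627} - \frac{33472}{17293 - 4524} = - \frac{5281}{11627} - \frac{33472}{12769} = - \frac{456612033}{148465163} \approx -3.0756$)
$- N = \left(-1\right) \left(- \frac{456612033}{148465163}\right) = \frac{456612033}{148465163}$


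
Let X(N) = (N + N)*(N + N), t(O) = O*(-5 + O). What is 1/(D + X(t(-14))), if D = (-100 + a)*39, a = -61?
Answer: 1/276745 ≈ 3.6134e-6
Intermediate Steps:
D = -6279 (D = (-100 - 61)*39 = -161*39 = -6279)
X(N) = 4*N**2 (X(N) = (2*N)*(2*N) = 4*N**2)
1/(D + X(t(-14))) = 1/(-6279 + 4*(-14*(-5 - 14))**2) = 1/(-6279 + 4*(-14*(-19))**2) = 1/(-6279 + 4*266**2) = 1/(-6279 + 4*70756) = 1/(-6279 + 283024) = 1/276745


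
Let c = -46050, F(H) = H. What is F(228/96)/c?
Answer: -19/368400 ≈ -5.1574e-5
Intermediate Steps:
F(228/96)/c = (228/96)/(-46050) = (228*(1/96))*(-1/46050) = (19/8)*(-1/46050) = -19/368400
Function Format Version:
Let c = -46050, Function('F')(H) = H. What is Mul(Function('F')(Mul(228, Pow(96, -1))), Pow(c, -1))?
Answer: Rational(-19, 368400) ≈ -5.1574e-5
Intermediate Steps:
Mul(Function('F')(Mul(228, Pow(96, -1))), Pow(c, -1)) = Mul(Mul(228, Pow(96, -1)), Pow(-46050, -1)) = Mul(Mul(228, Rational(1, 96)), Rational(-1, 46050)) = Mul(Rational(19, 8), Rational(-1, 46050)) = Rational(-19, 368400)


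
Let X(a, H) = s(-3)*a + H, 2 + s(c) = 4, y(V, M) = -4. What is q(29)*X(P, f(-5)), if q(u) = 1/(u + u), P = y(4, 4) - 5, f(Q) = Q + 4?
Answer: -19/58 ≈ -0.32759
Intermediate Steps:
f(Q) = 4 + Q
s(c) = 2 (s(c) = -2 + 4 = 2)
P = -9 (P = -4 - 5 = -9)
X(a, H) = H + 2*a (X(a, H) = 2*a + H = H + 2*a)
q(u) = 1/(2*u)
q(29)*X(P, f(-5)) = ((½)/29)*((4 - 5) + 2*(-9)) = ((½)*(1/29))*(-1 - 18) = (1/58)*(-19) = -19/58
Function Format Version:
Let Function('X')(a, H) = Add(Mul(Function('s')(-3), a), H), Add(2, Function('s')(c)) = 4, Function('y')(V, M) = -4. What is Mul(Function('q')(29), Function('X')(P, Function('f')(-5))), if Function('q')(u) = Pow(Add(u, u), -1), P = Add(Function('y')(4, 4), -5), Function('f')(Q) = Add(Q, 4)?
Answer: Rational(-19, 58) ≈ -0.32759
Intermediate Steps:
Function('f')(Q) = Add(4, Q)
Function('s')(c) = 2 (Function('s')(c) = Add(-2, 4) = 2)
P = -9 (P = Add(-4, -5) = -9)
Function('X')(a, H) = Add(H, Mul(2, a)) (Function('X')(a, H) = Add(Mul(2, a), H) = Add(H, Mul(2, a)))
Function('q')(u) = Mul(Rational(1, 2), Pow(u, -1)) (Function('q')(u) = Pow(Mul(2, u), -1) = Mul(Rational(1, 2), Pow(u, -1)))
Mul(Function('q')(29), Function('X')(P, Function('f')(-5))) = Mul(Mul(Rational(1, 2), Pow(29, -1)), Add(Add(4, -5), Mul(2, -9))) = Mul(Mul(Rational(1, 2), Rational(1, 29)), Add(-1, -18)) = Mul(Rational(1, 58), -19) = Rational(-19, 58)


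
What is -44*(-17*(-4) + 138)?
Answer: -9064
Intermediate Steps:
-44*(-17*(-4) + 138) = -44*(68 + 138) = -44*206 = -9064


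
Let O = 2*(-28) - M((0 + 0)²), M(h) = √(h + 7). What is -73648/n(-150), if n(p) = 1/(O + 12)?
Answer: 3240512 + 73648*√7 ≈ 3.4354e+6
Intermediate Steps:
M(h) = √(7 + h)
O = -56 - √7 (O = 2*(-28) - √(7 + (0 + 0)²) = -56 - √(7 + 0²) = -56 - √(7 + 0) = -56 - √7 ≈ -58.646)
n(p) = 1/(-44 - √7) (n(p) = 1/((-56 - √7) + 12) = 1/(-44 - √7))
-73648/n(-150) = -73648/(-44/1929 + √7/1929)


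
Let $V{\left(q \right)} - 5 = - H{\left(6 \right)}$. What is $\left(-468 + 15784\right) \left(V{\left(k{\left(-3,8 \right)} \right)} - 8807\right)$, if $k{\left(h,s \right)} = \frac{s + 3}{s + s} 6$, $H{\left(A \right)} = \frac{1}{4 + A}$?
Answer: $- \frac{674064818}{5} \approx -1.3481 \cdot 10^{8}$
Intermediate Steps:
$k{\left(h,s \right)} = \frac{3 \left(3 + s\right)}{s}$ ($k{\left(h,s \right)} = \frac{3 + s}{2 s} 6 = \frac{3 \left(3 + s\right)}{s}$)
$V{\left(q \right)} = \frac{49}{10}$ ($V{\left(q \right)} = 5 - \frac{1}{4 + 6} = 5 - \frac{1}{10} = \frac{49}{10}$)
$\left(-468 + 15784\right) \left(V{\left(k{\left(-3,8 \right)} \right)} - 8807\right) = \left(-468 + 15784\right) \left(\frac{49}{10} - 8807\right) = 15316 \left(- \frac{88021}{10}\right) = - \frac{674064818}{5}$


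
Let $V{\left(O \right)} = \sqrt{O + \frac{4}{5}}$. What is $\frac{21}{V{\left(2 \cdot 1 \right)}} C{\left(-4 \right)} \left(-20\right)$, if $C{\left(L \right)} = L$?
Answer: $120 \sqrt{70} \approx 1004.0$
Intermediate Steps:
$V{\left(O \right)} = \sqrt{\frac{4}{5} + O}$ ($V{\left(O \right)} = \sqrt{O + 4 \cdot \frac{1}{5}} = \sqrt{O + \frac{4}{5}} = \sqrt{\frac{4}{5} + O}$)
$\frac{21}{V{\left(2 \cdot 1 \right)}} C{\left(-4 \right)} \left(-20\right) = \frac{21}{\frac{1}{5} \sqrt{20 + 25 \cdot 2 \cdot 1}} \left(-4\right) \left(-20\right) = \frac{21}{\frac{1}{5} \sqrt{20 + 25 \cdot 2}} \left(-4\right) \left(-20\right) = \frac{21}{\frac{1}{5} \sqrt{20 + 50}} \left(-4\right) \left(-20\right) = \frac{21}{\frac{1}{5} \sqrt{70}} \left(-4\right) \left(-20\right) = 21 \frac{\sqrt{70}}{14} \left(-4\right) \left(-20\right) = \frac{3 \sqrt{70}}{2} \left(-4\right) \left(-20\right) = - 6 \sqrt{70} \left(-20\right) = 120 \sqrt{70}$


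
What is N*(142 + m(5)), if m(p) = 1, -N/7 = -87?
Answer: 87087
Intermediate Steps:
N = 609 (N = -7*(-87) = 609)
N*(142 + m(5)) = 609*(142 + 1) = 609*143 = 87087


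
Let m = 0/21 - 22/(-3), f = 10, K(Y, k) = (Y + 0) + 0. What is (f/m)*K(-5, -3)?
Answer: -75/11 ≈ -6.8182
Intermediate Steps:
K(Y, k) = Y (K(Y, k) = Y + 0 = Y)
m = 22/3 (m = 0*(1/21) - 22*(-1/3) = 0 + 22/3 = 22/3 ≈ 7.3333)
(f/m)*K(-5, -3) = (10/(22/3))*(-5) = (10*(3/22))*(-5) = (15/11)*(-5) = -75/11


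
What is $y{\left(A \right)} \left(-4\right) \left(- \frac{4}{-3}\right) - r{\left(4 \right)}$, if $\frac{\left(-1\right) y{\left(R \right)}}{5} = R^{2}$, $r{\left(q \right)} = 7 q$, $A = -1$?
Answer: $- \frac{4}{3} \approx -1.3333$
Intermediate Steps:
$y{\left(R \right)} = - 5 R^{2}$
$y{\left(A \right)} \left(-4\right) \left(- \frac{4}{-3}\right) - r{\left(4 \right)} = - 5 \left(-1\right)^{2} \left(-4\right) \left(- \frac{4}{-3}\right) - 7 \cdot 4 = \left(-5\right) 1 \left(-4\right) \left(\left(-4\right) \left(- \frac{1}{3}\right)\right) - 28 = \left(-5\right) \left(-4\right) \frac{4}{3} - 28 = 20 \cdot \frac{4}{3} - 28 = \frac{80}{3} - 28 = - \frac{4}{3}$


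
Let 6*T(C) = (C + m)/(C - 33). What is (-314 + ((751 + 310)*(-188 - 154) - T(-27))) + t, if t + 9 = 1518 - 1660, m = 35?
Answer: -16349714/45 ≈ -3.6333e+5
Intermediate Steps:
T(C) = (35 + C)/(6*(-33 + C)) (T(C) = ((C + 35)/(C - 33))/6 = ((35 + C)/(-33 + C))/6 = (35 + C)/(6*(-33 + C)))
t = -151 (t = -9 + (1518 - 1660) = -9 - 142 = -151)
(-314 + ((751 + 310)*(-188 - 154) - T(-27))) + t = (-314 + ((751 + 310)*(-188 - 154) - (35 - 27)/(6*(-33 - 27)))) - 151 = (-314 + (1061*(-342) - 8/(6*(-60)))) - 151 = (-314 + (-362862 - (-1)*8/(6*60))) - 151 = (-314 + (-362862 - 1*(-1/45))) - 151 = (-314 + (-362862 + 1/45)) - 151 = (-314 - 16328789/45) - 151 = -16342919/45 - 151 = -16349714/45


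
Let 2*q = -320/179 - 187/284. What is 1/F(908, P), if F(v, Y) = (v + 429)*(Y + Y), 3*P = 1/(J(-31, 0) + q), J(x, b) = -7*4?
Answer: -8913507/271870928 ≈ -0.032786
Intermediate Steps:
J(x, b) = -28
q = -124353/101672 (q = (-320/179 - 187/284)/2 = (1/2)*(-124353/50836) = -124353/101672 ≈ -1.2231)
P = -101672/8913507 (P = 1/(3*(-28 - 124353/101672)) = 1/(3*(-2971169/101672)) = (1/3)*(-101672/2971169) = -101672/8913507 ≈ -0.011407)
F(v, Y) = 2*Y*(429 + v) (F(v, Y) = (429 + v)*(2*Y) = 2*Y*(429 + v))
1/F(908, P) = 1/(2*(-101672/8913507)*(429 + 908)) = 1/(2*(-101672/8913507)*1337) = 1/(-271870928/8913507) = -8913507/271870928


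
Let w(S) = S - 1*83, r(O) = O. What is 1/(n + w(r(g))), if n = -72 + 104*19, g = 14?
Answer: 1/1835 ≈ 0.00054496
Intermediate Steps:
w(S) = -83 + S (w(S) = S - 83 = -83 + S)
n = 1904 (n = -72 + 1976 = 1904)
1/(n + w(r(g))) = 1/(1904 + (-83 + 14)) = 1/(1904 - 69) = 1/1835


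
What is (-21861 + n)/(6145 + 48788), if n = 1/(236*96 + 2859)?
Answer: -557783414/1401615495 ≈ -0.39796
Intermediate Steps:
n = 1/25515 (n = 1/(22656 + 2859) = 1/25515 ≈ 3.9193e-5)
(-21861 + n)/(6145 + 48788) = (-21861 + 1/25515)/(6145 + 48788) = -557783414/25515/54933 = -557783414/25515*1/54933 = -557783414/1401615495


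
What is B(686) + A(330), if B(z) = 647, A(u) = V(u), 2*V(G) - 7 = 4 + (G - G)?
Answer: 1305/2 ≈ 652.50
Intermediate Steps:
V(G) = 11/2 (V(G) = 7/2 + (4 + (G - G))/2 = 7/2 + (4 + 0)/2 = 7/2 + (½)*4 = 7/2 + 2 = 11/2)
A(u) = 11/2
B(686) + A(330) = 647 + 11/2 = 1305/2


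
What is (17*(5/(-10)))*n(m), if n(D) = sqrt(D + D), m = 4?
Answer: -17*sqrt(2) ≈ -24.042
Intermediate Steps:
n(D) = sqrt(2)*sqrt(D) (n(D) = sqrt(2*D) = sqrt(2)*sqrt(D))
(17*(5/(-10)))*n(m) = (17*(5/(-10)))*(sqrt(2)*sqrt(4)) = (17*(5*(-1/10)))*(sqrt(2)*2) = (17*(-1/2))*(2*sqrt(2)) = -17*sqrt(2)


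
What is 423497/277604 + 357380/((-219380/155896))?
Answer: -773318378706303/3045038276 ≈ -2.5396e+5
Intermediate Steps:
423497/277604 + 357380/((-219380/155896)) = 423497*(1/277604) + 357380/((-219380*1/155896)) = 423497/277604 + 357380/(-54845/38974) = 423497/277604 + 357380*(-38974/54845) = 423497/277604 - 2785705624/10969 = -773318378706303/3045038276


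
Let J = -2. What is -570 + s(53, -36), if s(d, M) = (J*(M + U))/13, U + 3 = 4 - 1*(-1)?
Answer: -7342/13 ≈ -564.77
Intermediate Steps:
U = 2 (U = -3 + (4 - 1*(-1)) = -3 + (4 + 1) = -3 + 5 = 2)
s(d, M) = -4/13 - 2*M/13 (s(d, M) = -2*(M + 2)/13 = -2*(2 + M)*(1/13) = (-4 - 2*M)*(1/13) = -4/13 - 2*M/13)
-570 + s(53, -36) = -570 + (-4/13 - 2/13*(-36)) = -570 + (-4/13 + 72/13) = -570 + 68/13 = -7342/13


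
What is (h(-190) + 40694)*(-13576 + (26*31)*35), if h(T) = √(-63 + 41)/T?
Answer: 595515996 - 7317*I*√22/95 ≈ 5.9552e+8 - 361.26*I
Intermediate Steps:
h(T) = I*√22/T (h(T) = √(-22)/T = (I*√22)/T = I*√22/T)
(h(-190) + 40694)*(-13576 + (26*31)*35) = (I*√22/(-190) + 40694)*(-13576 + (26*31)*35) = (I*√22*(-1/190) + 40694)*(-13576 + 806*35) = (-I*√22/190 + 40694)*(-13576 + 28210) = (40694 - I*√22/190)*14634 = 595515996 - 7317*I*√22/95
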